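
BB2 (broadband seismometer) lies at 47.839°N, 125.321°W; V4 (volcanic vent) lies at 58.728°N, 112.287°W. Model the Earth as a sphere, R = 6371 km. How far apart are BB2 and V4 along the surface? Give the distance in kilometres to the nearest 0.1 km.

1483.3 km

Δφ = 10.8890°,  Δλ = 13.0340°
a = sin²(Δφ/2) + cos φ₁ cos φ₂ sin²(Δλ/2) = 0.013491
c = 2·arcsin(√a) = 0.232826 rad = 13.3400°
d = R·c = 6371 × 0.232826 = 1483.3 km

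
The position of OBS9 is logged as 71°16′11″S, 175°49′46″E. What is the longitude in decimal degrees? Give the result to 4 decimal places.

175.8294°E

175° + 49′/60 + 46″/3600 = 175 + 0.81667 + 0.01278 = 175.8294°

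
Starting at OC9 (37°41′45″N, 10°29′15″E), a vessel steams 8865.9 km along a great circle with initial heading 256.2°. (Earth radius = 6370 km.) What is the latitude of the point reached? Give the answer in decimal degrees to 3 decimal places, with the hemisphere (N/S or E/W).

4.409°S

OC9: φ = +37.69583°, λ = +10.48750°
δ = d/R = 8865.9/6370 = 1.391821 rad
φ₂ = arcsin(sin φ₁ cos δ + cos φ₁ sin δ cos θ)
   = arcsin(0.61147·0.17802 + 0.79127·0.98403·-0.23853) = -4.40893°
λ₂ = λ₁ + atan2(sin θ sin δ cos φ₁, cos δ − sin φ₁ sin φ₂) = -62.93974°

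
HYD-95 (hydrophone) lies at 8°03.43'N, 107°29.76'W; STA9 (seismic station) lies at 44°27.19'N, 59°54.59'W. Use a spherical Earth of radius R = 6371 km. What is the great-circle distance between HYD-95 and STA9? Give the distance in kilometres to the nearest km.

6106 km

HYD-95: φ = +8.05717°, λ = -107.49600°
STA9: φ = +44.45317°, λ = -59.90983°
Δφ = 36.3960°,  Δλ = 47.5862°
a = sin²(Δφ/2) + cos φ₁ cos φ₂ sin²(Δλ/2) = 0.212567
c = 2·arcsin(√a) = 0.958356 rad = 54.9098°
d = R·c = 6371 × 0.958356 = 6105.7 km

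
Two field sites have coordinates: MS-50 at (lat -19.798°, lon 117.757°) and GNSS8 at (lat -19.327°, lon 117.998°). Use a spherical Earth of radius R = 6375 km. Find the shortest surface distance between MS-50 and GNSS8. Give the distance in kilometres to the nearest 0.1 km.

Δφ = 0.4710°,  Δλ = 0.2410°
a = sin²(Δφ/2) + cos φ₁ cos φ₂ sin²(Δλ/2) = 0.000021
c = 2·arcsin(√a) = 0.009126 rad = 0.5229°
d = R·c = 6375 × 0.009126 = 58.2 km

58.2 km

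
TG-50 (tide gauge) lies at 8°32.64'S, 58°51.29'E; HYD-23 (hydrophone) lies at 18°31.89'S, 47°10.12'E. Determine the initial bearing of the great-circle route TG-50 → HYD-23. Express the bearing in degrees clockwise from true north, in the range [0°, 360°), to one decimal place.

227.4°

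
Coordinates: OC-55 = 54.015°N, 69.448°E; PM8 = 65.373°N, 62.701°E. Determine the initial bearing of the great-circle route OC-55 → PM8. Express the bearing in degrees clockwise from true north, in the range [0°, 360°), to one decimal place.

Δλ = -6.7470°
y = sin Δλ · cos φ₂ = -0.048957
x = cos φ₁ sin φ₂ − sin φ₁ cos φ₂ cos Δλ = 0.199274
θ = atan2(y, x) = -13.8030° → 346.1970° (mod 360°)

346.2°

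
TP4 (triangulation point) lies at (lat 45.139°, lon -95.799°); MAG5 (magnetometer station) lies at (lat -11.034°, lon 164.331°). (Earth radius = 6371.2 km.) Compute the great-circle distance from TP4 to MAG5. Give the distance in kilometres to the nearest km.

Δφ = -56.1730°,  Δλ = -99.8700°
a = sin²(Δφ/2) + cos φ₁ cos φ₂ sin²(Δλ/2) = 0.627170
c = 2·arcsin(√a) = 1.827962 rad = 104.7345°
d = R·c = 6371.2 × 1.827962 = 11646.3 km

11646 km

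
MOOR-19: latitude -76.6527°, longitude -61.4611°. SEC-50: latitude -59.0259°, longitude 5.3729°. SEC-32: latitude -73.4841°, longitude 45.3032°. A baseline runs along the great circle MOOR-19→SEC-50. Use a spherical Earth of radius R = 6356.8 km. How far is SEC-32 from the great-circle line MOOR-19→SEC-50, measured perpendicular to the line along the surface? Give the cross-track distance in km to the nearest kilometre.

1941 km

δ₁₃ = central angle MOOR-19→SEC-32 = 0.417970 rad  (haversine)
θ₁₃ = bearing MOOR-19→SEC-32 = 137.887°,  θ₁₂ = bearing MOOR-19→SEC-50 = 90.114°
dₓₜ = R·arcsin(sin δ₁₃ · sin(θ₁₃ − θ₁₂)) = 6356.8·arcsin(0.40591·sin(47.773°)) = 1940.659 km
|dₓₜ| = 1940.659 km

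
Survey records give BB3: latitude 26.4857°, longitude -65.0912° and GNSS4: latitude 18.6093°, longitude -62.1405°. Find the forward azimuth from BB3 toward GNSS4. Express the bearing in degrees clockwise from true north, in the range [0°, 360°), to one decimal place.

Δλ = 2.9507°
y = sin Δλ · cos φ₂ = 0.048785
x = cos φ₁ sin φ₂ − sin φ₁ cos φ₂ cos Δλ = -0.136476
θ = atan2(y, x) = 160.3299° → 160.3299° (mod 360°)

160.3°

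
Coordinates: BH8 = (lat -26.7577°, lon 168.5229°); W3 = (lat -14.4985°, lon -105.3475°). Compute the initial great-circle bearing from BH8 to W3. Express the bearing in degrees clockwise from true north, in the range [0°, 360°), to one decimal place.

101.4°

Δλ = 86.1296°
y = sin Δλ · cos φ₂ = 0.965946
x = cos φ₁ sin φ₂ − sin φ₁ cos φ₂ cos Δλ = -0.194124
θ = atan2(y, x) = 101.3633° → 101.3633° (mod 360°)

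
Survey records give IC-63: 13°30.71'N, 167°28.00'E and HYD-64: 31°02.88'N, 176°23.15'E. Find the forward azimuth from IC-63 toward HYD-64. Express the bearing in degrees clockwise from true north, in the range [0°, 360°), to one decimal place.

23.6°

IC-63: φ = +13.51183°, λ = +167.46667°
HYD-64: φ = +31.04800°, λ = +176.38583°
Δλ = 8.9192°
y = sin Δλ · cos φ₂ = 0.132829
x = cos φ₁ sin φ₂ − sin φ₁ cos φ₂ cos Δλ = 0.303728
θ = atan2(y, x) = 23.6211° → 23.6211° (mod 360°)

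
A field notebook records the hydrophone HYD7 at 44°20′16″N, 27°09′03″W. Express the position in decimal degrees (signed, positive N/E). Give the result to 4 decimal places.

lat: 44.3378° N → +44.3378°
lon: 27.1508° W → -27.1508°

+44.3378°, -27.1508°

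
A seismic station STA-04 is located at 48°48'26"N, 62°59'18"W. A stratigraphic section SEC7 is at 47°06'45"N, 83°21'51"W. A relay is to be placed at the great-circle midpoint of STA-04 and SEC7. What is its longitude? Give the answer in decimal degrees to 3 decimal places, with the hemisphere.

73.345°W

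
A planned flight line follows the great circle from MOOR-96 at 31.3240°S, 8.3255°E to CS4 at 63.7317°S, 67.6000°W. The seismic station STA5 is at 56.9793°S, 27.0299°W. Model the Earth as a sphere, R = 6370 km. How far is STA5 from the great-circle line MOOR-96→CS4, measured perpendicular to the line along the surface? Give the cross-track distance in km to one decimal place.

119.9 km

δ₁₃ = central angle MOOR-96→STA5 = 0.617092 rad  (haversine)
θ₁₃ = bearing MOOR-96→STA5 = 213.019°,  θ₁₂ = bearing MOOR-96→CS4 = 211.156°
dₓₜ = R·arcsin(sin δ₁₃ · sin(θ₁₃ − θ₁₂)) = 6370·arcsin(0.57867·sin(1.863°)) = 119.873 km
|dₓₜ| = 119.873 km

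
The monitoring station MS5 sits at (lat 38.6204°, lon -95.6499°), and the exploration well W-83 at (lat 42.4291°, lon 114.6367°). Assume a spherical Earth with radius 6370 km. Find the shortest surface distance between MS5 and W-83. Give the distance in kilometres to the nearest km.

10496 km

Δφ = 3.8087°,  Δλ = -149.7134°
a = sin²(Δφ/2) + cos φ₁ cos φ₂ sin²(Δλ/2) = 0.538436
c = 2·arcsin(√a) = 1.647743 rad = 94.4087°
d = R·c = 6370 × 1.647743 = 10496.1 km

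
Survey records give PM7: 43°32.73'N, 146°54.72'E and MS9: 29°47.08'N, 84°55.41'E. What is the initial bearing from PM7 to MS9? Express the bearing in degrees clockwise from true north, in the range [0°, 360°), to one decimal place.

275.9°

PM7: φ = +43.54550°, λ = +146.91200°
MS9: φ = +29.78467°, λ = +84.92350°
Δλ = -61.9885°
y = sin Δλ · cos φ₂ = -0.766227
x = cos φ₁ sin φ₂ − sin φ₁ cos φ₂ cos Δλ = 0.079239
θ = atan2(y, x) = -84.0958° → 275.9042° (mod 360°)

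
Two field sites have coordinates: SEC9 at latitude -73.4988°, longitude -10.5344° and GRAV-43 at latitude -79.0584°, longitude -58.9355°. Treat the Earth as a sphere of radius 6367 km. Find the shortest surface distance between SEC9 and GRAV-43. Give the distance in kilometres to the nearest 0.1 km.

Δφ = -5.5596°,  Δλ = -48.4011°
a = sin²(Δφ/2) + cos φ₁ cos φ₂ sin²(Δλ/2) = 0.011412
c = 2·arcsin(√a) = 0.214059 rad = 12.2647°
d = R·c = 6367 × 0.214059 = 1362.9 km

1362.9 km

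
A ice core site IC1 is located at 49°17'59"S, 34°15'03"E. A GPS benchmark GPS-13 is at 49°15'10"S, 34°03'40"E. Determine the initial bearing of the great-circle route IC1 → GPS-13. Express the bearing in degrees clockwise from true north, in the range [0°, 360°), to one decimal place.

290.7°

IC1: φ = -49.29972°, λ = +34.25083°
GPS-13: φ = -49.25278°, λ = +34.06111°
Δλ = -0.1897°
y = sin Δλ · cos φ₂ = -0.002161
x = cos φ₁ sin φ₂ − sin φ₁ cos φ₂ cos Δλ = 0.000817
θ = atan2(y, x) = -69.3019° → 290.6981° (mod 360°)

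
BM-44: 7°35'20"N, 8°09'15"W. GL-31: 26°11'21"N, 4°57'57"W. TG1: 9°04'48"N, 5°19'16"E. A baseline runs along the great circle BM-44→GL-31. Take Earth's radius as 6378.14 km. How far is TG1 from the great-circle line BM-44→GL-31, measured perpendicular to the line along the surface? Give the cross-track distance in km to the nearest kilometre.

BM-44: φ = +7.58889°, λ = -8.15417°
GL-31: φ = +26.18917°, λ = -4.96583°
TG1: φ = +9.08000°, λ = +5.32111°
δ₁₃ = central angle BM-44→TG1 = 0.234137 rad  (haversine)
θ₁₃ = bearing BM-44→TG1 = 82.667°,  θ₁₂ = bearing BM-44→GL-31 = 8.888°
dₓₜ = R·arcsin(sin δ₁₃ · sin(θ₁₃ − θ₁₂)) = 6378.14·arcsin(0.23200·sin(73.779°)) = 1432.865 km
|dₓₜ| = 1432.865 km

1433 km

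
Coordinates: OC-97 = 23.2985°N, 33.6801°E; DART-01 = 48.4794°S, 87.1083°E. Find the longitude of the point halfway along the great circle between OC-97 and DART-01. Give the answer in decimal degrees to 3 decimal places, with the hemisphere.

Bx = cos φ₂ cos Δλ = 0.394969,  By = cos φ₂ sin Δλ = 0.532374
φₘ = atan2(sin φ₁ + sin φ₂, √((cos φ₁ + Bx)² + By²)) = -13.99405°
λₘ = λ₁ + atan2(By, cos φ₁ + Bx) = 55.74439°

55.744°E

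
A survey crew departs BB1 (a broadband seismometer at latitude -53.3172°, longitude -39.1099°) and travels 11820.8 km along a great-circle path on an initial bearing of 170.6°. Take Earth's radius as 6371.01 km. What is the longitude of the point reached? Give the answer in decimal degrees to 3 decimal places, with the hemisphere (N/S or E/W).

131.293°E

δ = d/R = 11820.8/6371.01 = 1.855404 rad
φ₂ = arcsin(sin φ₁ cos δ + cos φ₁ sin δ cos θ)
   = arcsin(-0.80196·-0.28078 + 0.59738·0.95977·-0.98657) = -19.90611°
λ₂ = λ₁ + atan2(sin θ sin δ cos φ₁, cos δ − sin φ₁ sin φ₂) = 131.29313°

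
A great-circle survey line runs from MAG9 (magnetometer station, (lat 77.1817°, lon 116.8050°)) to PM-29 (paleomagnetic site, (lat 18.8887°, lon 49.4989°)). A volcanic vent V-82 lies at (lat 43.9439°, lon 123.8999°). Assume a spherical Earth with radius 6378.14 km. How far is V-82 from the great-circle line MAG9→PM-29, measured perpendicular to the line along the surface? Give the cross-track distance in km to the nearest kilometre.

δ₁₃ = central angle MAG9→V-82 = 0.582337 rad  (haversine)
θ₁₃ = bearing MAG9→V-82 = 170.694°,  θ₁₂ = bearing MAG9→PM-29 = 251.971°
dₓₜ = R·arcsin(sin δ₁₃ · sin(θ₁₃ − θ₁₂)) = 6378.14·arcsin(0.54998·sin(-81.277°)) = -3665.760 km
|dₓₜ| = 3665.760 km

3666 km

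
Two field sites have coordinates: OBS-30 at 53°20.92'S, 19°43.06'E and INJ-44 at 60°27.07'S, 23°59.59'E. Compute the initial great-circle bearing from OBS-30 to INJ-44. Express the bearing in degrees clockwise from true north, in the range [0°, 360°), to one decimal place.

OBS-30: φ = -53.34867°, λ = +19.71767°
INJ-44: φ = -60.45117°, λ = +23.99317°
Δλ = 4.2755°
y = sin Δλ · cos φ₂ = 0.036767
x = cos φ₁ sin φ₂ − sin φ₁ cos φ₂ cos Δλ = -0.124746
θ = atan2(y, x) = 163.5781° → 163.5781° (mod 360°)

163.6°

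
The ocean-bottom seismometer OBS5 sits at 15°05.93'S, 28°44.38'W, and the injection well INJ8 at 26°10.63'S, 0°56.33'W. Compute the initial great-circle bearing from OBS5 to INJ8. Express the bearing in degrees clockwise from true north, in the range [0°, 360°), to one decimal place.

117.6°

OBS5: φ = -15.09883°, λ = -28.73967°
INJ8: φ = -26.17717°, λ = -0.93883°
Δλ = 27.8008°
y = sin Δλ · cos φ₂ = 0.418563
x = cos φ₁ sin φ₂ − sin φ₁ cos φ₂ cos Δλ = -0.219134
θ = atan2(y, x) = 117.6338° → 117.6338° (mod 360°)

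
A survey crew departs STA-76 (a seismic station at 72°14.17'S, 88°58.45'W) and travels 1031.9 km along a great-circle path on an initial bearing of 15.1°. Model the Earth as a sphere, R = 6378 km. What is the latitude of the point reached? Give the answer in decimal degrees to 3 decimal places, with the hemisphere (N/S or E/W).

63.181°S

STA-76: φ = -72.23617°, λ = -88.97417°
δ = d/R = 1031.9/6378 = 0.161791 rad
φ₂ = arcsin(sin φ₁ cos δ + cos φ₁ sin δ cos θ)
   = arcsin(-0.95232·0.98694 + 0.30509·0.16109·0.96547) = -63.18095°
λ₂ = λ₁ + atan2(sin θ sin δ cos φ₁, cos δ − sin φ₁ sin φ₂) = -83.63740°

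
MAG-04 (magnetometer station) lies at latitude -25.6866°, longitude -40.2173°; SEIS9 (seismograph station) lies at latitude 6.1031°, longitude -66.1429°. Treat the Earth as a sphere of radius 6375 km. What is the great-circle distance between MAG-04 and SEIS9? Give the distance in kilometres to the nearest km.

Δφ = 31.7897°,  Δλ = -25.9256°
a = sin²(Δφ/2) + cos φ₁ cos φ₂ sin²(Δλ/2) = 0.120095
c = 2·arcsin(√a) = 0.707777 rad = 40.5526°
d = R·c = 6375 × 0.707777 = 4512.1 km

4512 km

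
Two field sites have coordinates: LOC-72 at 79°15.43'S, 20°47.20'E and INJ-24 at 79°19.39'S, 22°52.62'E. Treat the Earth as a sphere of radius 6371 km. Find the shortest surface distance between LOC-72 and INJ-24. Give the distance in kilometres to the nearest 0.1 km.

43.8 km

LOC-72: φ = -79.25717°, λ = +20.78667°
INJ-24: φ = -79.32317°, λ = +22.87700°
Δφ = -0.0660°,  Δλ = 2.0903°
a = sin²(Δφ/2) + cos φ₁ cos φ₂ sin²(Δλ/2) = 0.000012
c = 2·arcsin(√a) = 0.006877 rad = 0.3940°
d = R·c = 6371 × 0.006877 = 43.8 km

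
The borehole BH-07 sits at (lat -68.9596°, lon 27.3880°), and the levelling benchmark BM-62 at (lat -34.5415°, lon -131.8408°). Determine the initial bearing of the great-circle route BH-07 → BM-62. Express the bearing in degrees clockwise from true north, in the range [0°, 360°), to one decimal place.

Δλ = -159.2288°
y = sin Δλ · cos φ₂ = -0.292120
x = cos φ₁ sin φ₂ − sin φ₁ cos φ₂ cos Δλ = -0.922397
θ = atan2(y, x) = -162.4272° → 197.5728° (mod 360°)

197.6°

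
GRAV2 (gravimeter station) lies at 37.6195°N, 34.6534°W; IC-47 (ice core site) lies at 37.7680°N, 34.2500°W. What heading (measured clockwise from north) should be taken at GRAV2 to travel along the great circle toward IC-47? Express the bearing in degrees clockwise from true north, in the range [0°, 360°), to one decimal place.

64.9°

Δλ = 0.4034°
y = sin Δλ · cos φ₂ = 0.005566
x = cos φ₁ sin φ₂ − sin φ₁ cos φ₂ cos Δλ = 0.002604
θ = atan2(y, x) = 64.9282° → 64.9282° (mod 360°)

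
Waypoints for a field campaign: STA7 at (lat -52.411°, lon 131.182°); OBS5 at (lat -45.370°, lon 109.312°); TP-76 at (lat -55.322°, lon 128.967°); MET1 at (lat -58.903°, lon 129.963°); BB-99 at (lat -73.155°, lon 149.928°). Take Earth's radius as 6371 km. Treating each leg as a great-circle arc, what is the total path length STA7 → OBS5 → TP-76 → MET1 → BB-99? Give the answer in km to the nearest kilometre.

STA7→OBS5: c = 0.277959 rad, d = 1770.87 km
OBS5→TP-76: c = 0.277791 rad, d = 1769.80 km
TP-76→MET1: c = 0.063207 rad, d = 402.69 km
MET1→BB-99: c = 0.282981 rad, d = 1802.87 km
Total = 1770.87 + 1769.80 + 402.69 + 1802.87 = 5746.24 km

5746 km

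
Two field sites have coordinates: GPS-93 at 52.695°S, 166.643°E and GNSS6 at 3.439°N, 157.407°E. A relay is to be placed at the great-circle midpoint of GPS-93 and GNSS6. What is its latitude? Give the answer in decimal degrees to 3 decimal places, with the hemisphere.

Bx = cos φ₂ cos Δλ = 0.985258,  By = cos φ₂ sin Δλ = -0.160212
φₘ = atan2(sin φ₁ + sin φ₂, √((cos φ₁ + Bx)² + By²)) = -24.69441°
λₘ = λ₁ + atan2(By, cos φ₁ + Bx) = 160.89388°

24.694°S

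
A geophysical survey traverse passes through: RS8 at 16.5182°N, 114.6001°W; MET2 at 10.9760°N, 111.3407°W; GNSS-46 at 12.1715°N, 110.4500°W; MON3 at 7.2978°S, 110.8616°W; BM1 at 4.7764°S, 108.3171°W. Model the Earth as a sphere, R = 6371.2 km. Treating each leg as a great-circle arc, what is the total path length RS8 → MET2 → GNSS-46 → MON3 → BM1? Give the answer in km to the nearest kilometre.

RS8→MET2: c = 0.111388 rad, d = 709.67 km
MET2→GNSS-46: c = 0.025832 rad, d = 164.58 km
GNSS-46→MON3: c = 0.339878 rad, d = 2165.43 km
MON3→BM1: c = 0.062343 rad, d = 397.20 km
Total = 709.67 + 164.58 + 2165.43 + 397.20 = 3436.89 km

3437 km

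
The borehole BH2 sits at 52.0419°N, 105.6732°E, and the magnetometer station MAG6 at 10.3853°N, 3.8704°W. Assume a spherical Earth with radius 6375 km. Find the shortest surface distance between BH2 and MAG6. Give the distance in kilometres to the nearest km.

10398 km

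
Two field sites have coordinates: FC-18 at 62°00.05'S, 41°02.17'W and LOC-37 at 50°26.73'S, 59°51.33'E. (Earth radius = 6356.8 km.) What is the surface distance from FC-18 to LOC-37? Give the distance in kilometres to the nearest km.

5699 km

FC-18: φ = -62.00083°, λ = -41.03617°
LOC-37: φ = -50.44550°, λ = +59.85550°
Δφ = 11.5553°,  Δλ = 100.8917°
a = sin²(Δφ/2) + cos φ₁ cos φ₂ sin²(Δλ/2) = 0.187857
c = 2·arcsin(√a) = 0.896579 rad = 51.3702°
d = R·c = 6356.8 × 0.896579 = 5699.4 km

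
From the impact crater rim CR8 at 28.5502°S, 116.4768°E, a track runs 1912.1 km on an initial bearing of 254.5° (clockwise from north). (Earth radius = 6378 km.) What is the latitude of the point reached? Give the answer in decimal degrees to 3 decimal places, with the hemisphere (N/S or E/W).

31.731°S

δ = d/R = 1912.1/6378 = 0.299796 rad
φ₂ = arcsin(sin φ₁ cos δ + cos φ₁ sin δ cos θ)
   = arcsin(-0.47793·0.95540 + 0.87840·0.29533·-0.26724) = -31.73132°
λ₂ = λ₁ + atan2(sin θ sin δ cos φ₁, cos δ − sin φ₁ sin φ₂) = 96.92863°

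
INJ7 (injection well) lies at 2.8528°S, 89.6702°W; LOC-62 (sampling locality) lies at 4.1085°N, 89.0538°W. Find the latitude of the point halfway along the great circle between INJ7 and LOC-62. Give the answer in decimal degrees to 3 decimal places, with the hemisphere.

0.628°N

Bx = cos φ₂ cos Δλ = 0.997372,  By = cos φ₂ sin Δλ = 0.010730
φₘ = atan2(sin φ₁ + sin φ₂, √((cos φ₁ + Bx)² + By²)) = 0.62786°
λₘ = λ₁ + atan2(By, cos φ₁ + Bx) = -89.36221°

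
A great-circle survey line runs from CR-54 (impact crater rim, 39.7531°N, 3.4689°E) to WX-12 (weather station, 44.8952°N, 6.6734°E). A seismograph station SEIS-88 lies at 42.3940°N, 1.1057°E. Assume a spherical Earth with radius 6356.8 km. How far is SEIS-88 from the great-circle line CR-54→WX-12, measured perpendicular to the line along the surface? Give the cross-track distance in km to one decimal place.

δ₁₃ = central angle CR-54→SEIS-88 = 0.055594 rad  (haversine)
θ₁₃ = bearing CR-54→SEIS-88 = 326.767°,  θ₁₂ = bearing CR-54→WX-12 = 23.671°
dₓₜ = R·arcsin(sin δ₁₃ · sin(θ₁₃ − θ₁₂)) = 6356.8·arcsin(0.05557·sin(303.096°)) = -296.018 km
|dₓₜ| = 296.018 km

296.0 km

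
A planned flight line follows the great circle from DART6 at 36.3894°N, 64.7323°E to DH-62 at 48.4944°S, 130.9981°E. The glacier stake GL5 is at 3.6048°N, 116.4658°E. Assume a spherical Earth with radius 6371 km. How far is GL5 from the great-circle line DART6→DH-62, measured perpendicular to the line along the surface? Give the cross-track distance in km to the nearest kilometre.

2732 km

δ₁₃ = central angle DART6→GL5 = 1.006443 rad  (haversine)
θ₁₃ = bearing DART6→GL5 = 111.968°,  θ₁₂ = bearing DART6→DH-62 = 141.443°
dₓₜ = R·arcsin(sin δ₁₃ · sin(θ₁₃ − θ₁₂)) = 6371·arcsin(0.84493·sin(-29.475°)) = -2731.628 km
|dₓₜ| = 2731.628 km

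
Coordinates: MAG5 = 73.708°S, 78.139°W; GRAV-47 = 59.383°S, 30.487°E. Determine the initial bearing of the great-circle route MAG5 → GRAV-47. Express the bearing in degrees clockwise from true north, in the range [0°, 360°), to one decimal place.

129.5°

Δλ = 108.6260°
y = sin Δλ · cos φ₂ = 0.482622
x = cos φ₁ sin φ₂ − sin φ₁ cos φ₂ cos Δλ = -0.397556
θ = atan2(y, x) = 129.4797° → 129.4797° (mod 360°)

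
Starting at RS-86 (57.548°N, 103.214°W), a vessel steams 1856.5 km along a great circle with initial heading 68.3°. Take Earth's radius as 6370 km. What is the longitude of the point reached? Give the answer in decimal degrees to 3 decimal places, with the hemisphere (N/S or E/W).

71.036°W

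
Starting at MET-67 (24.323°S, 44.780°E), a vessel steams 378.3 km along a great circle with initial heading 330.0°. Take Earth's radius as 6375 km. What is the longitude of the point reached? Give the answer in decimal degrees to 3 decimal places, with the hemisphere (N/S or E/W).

42.955°E

δ = d/R = 378.3/6375 = 0.059341 rad
φ₂ = arcsin(sin φ₁ cos δ + cos φ₁ sin δ cos θ)
   = arcsin(-0.41188·0.99824 + 0.91124·0.05931·0.86603) = -21.36779°
λ₂ = λ₁ + atan2(sin θ sin δ cos φ₁, cos δ − sin φ₁ sin φ₂) = 42.95528°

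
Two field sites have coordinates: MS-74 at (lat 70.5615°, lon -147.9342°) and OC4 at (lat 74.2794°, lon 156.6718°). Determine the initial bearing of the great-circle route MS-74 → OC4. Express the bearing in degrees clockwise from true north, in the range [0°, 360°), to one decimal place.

308.2°

Δλ = -55.3940°
y = sin Δλ · cos φ₂ = -0.223010
x = cos φ₁ sin φ₂ − sin φ₁ cos φ₂ cos Δλ = 0.175239
θ = atan2(y, x) = -51.8401° → 308.1599° (mod 360°)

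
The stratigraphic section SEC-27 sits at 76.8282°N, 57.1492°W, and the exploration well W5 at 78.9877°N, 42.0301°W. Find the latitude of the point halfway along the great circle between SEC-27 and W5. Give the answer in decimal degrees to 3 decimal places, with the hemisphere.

Bx = cos φ₂ cos Δλ = 0.184408,  By = cos φ₂ sin Δλ = 0.049823
φₘ = atan2(sin φ₁ + sin φ₂, √((cos φ₁ + Bx)² + By²)) = 78.00920°
λₘ = λ₁ + atan2(By, cos φ₁ + Bx) = -50.25856°

78.009°N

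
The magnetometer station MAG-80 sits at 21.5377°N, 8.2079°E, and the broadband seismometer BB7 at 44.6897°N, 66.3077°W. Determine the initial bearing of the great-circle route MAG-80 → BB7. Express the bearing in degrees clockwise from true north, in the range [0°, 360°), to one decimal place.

310.5°

Δλ = -74.5156°
y = sin Δλ · cos φ₂ = -0.685122
x = cos φ₁ sin φ₂ − sin φ₁ cos φ₂ cos Δλ = 0.584484
θ = atan2(y, x) = -49.5322° → 310.4678° (mod 360°)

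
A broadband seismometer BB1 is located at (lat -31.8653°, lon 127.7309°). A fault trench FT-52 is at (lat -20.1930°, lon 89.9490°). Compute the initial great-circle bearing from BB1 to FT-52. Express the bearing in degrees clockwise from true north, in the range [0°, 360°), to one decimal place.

279.7°

Δλ = -37.7819°
y = sin Δλ · cos φ₂ = -0.575001
x = cos φ₁ sin φ₂ − sin φ₁ cos φ₂ cos Δλ = 0.098437
θ = atan2(y, x) = -80.2855° → 279.7145° (mod 360°)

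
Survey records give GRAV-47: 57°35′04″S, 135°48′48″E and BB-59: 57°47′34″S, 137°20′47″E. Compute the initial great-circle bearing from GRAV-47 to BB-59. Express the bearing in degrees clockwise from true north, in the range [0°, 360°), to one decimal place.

GRAV-47: φ = -57.58444°, λ = +135.81333°
BB-59: φ = -57.79278°, λ = +137.34639°
Δλ = 1.5331°
y = sin Δλ · cos φ₂ = 0.014259
x = cos φ₁ sin φ₂ − sin φ₁ cos φ₂ cos Δλ = -0.003797
θ = atan2(y, x) = 104.9115° → 104.9115° (mod 360°)

104.9°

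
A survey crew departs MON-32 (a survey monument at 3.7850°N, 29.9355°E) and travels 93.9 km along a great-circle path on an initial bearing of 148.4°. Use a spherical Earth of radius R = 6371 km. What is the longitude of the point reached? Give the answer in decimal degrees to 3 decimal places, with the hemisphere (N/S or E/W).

δ = d/R = 93.9/6371 = 0.014739 rad
φ₂ = arcsin(sin φ₁ cos δ + cos φ₁ sin δ cos θ)
   = arcsin(0.06601·0.99989 + 0.99782·0.01474·-0.85173) = 3.06564°
λ₂ = λ₁ + atan2(sin θ sin δ cos φ₁, cos δ − sin φ₁ sin φ₂) = 30.37861°

30.379°E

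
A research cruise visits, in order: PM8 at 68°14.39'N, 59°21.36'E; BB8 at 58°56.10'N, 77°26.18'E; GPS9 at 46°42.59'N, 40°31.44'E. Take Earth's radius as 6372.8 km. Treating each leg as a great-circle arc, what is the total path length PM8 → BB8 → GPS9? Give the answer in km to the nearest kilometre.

4137 km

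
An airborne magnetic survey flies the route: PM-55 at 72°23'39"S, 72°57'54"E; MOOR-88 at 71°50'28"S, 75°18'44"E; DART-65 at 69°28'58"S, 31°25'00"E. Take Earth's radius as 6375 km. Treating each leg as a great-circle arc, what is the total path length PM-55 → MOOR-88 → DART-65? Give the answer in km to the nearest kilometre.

1702 km

PM-55: φ = -72.39417°, λ = +72.96500°
MOOR-88: φ = -71.84111°, λ = +75.31222°
DART-65: φ = -69.48278°, λ = +31.41667°
PM-55→MOOR-88: c = 0.015854 rad, d = 101.07 km
MOOR-88→DART-65: c = 0.251121 rad, d = 1600.90 km
Total = 101.07 + 1600.90 = 1701.97 km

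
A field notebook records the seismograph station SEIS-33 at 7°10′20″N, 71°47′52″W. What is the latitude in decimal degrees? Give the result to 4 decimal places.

7° + 10′/60 + 20″/3600 = 7 + 0.16667 + 0.00556 = 7.1722°

7.1722°N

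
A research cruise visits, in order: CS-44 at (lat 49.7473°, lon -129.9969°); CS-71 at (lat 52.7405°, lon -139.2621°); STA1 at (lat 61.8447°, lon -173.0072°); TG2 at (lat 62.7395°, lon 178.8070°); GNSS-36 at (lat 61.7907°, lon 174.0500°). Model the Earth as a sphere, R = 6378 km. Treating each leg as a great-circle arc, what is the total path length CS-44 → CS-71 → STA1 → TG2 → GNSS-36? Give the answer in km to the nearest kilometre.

3663 km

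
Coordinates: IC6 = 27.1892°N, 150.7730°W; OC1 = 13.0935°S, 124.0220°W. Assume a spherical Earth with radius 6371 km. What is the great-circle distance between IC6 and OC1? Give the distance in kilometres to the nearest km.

Δφ = -40.2827°,  Δλ = 26.7510°
a = sin²(Δφ/2) + cos φ₁ cos φ₂ sin²(Δλ/2) = 0.164932
c = 2·arcsin(√a) = 0.836404 rad = 47.9224°
d = R·c = 6371 × 0.836404 = 5328.7 km

5329 km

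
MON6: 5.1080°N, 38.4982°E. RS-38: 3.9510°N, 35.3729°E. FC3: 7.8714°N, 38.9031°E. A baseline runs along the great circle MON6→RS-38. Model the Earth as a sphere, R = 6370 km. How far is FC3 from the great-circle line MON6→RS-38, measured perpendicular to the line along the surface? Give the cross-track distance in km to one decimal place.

δ₁₃ = central angle MON6→FC3 = 0.048739 rad  (haversine)
θ₁₃ = bearing MON6→FC3 = 8.261°,  θ₁₂ = bearing MON6→RS-38 = 249.755°
dₓₜ = R·arcsin(sin δ₁₃ · sin(θ₁₃ − θ₁₂)) = 6370·arcsin(0.04872·sin(-241.494°)) = 272.803 km
|dₓₜ| = 272.803 km

272.8 km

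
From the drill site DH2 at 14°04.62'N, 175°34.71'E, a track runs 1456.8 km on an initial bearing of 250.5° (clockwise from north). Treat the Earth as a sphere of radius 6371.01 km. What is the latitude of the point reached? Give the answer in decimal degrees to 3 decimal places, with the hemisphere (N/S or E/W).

9.410°N

DH2: φ = +14.07700°, λ = +175.57850°
δ = d/R = 1456.8/6371.01 = 0.228661 rad
φ₂ = arcsin(sin φ₁ cos δ + cos φ₁ sin δ cos θ)
   = arcsin(0.24323·0.97397 + 0.96997·0.22667·-0.33381) = 9.41021°
λ₂ = λ₁ + atan2(sin θ sin δ cos φ₁, cos δ − sin φ₁ sin φ₂) = 163.06989°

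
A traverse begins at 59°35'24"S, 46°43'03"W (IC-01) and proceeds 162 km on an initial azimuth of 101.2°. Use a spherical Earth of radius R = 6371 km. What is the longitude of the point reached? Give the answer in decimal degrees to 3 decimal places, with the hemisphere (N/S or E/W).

43.872°W

IC-01: φ = -59.59000°, λ = -46.71750°
δ = d/R = 162/6371 = 0.025428 rad
φ₂ = arcsin(sin φ₁ cos δ + cos φ₁ sin δ cos θ)
   = arcsin(-0.86243·0.99968 + 0.50618·0.02542·-0.19423) = -59.84234°
λ₂ = λ₁ + atan2(sin θ sin δ cos φ₁, cos δ − sin φ₁ sin φ₂) = -43.87188°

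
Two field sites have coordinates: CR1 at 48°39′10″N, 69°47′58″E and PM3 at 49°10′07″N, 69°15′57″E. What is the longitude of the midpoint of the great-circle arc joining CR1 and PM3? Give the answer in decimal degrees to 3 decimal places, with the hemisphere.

CR1: φ = +48.65278°, λ = +69.79944°
PM3: φ = +49.16861°, λ = +69.26583°
Bx = cos φ₂ cos Δλ = 0.653807,  By = cos φ₂ sin Δλ = -0.006089
φₘ = atan2(sin φ₁ + sin φ₂, √((cos φ₁ + Bx)² + By²)) = 48.91100°
λₘ = λ₁ + atan2(By, cos φ₁ + Bx) = 69.53402°

69.534°E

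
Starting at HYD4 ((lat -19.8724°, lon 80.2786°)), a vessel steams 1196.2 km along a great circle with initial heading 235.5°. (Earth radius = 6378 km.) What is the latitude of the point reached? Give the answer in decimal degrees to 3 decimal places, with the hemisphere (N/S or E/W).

δ = d/R = 1196.2/6378 = 0.187551 rad
φ₂ = arcsin(sin φ₁ cos δ + cos φ₁ sin δ cos θ)
   = arcsin(-0.33993·0.98246 + 0.94045·0.18645·-0.56641) = -25.67622°
λ₂ = λ₁ + atan2(sin θ sin δ cos φ₁, cos δ − sin φ₁ sin φ₂) = 70.46192°

25.676°S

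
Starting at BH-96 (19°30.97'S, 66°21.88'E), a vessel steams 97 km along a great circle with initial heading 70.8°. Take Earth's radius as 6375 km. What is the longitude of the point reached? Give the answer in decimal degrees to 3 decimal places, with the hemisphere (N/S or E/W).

67.237°E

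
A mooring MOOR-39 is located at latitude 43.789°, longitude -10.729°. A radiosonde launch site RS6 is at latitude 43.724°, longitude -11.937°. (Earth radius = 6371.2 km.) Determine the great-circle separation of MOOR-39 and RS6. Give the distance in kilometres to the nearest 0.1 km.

Δφ = -0.0650°,  Δλ = -1.2080°
a = sin²(Δφ/2) + cos φ₁ cos φ₂ sin²(Δλ/2) = 0.000058
c = 2·arcsin(√a) = 0.015270 rad = 0.8749°
d = R·c = 6371.2 × 0.015270 = 97.3 km

97.3 km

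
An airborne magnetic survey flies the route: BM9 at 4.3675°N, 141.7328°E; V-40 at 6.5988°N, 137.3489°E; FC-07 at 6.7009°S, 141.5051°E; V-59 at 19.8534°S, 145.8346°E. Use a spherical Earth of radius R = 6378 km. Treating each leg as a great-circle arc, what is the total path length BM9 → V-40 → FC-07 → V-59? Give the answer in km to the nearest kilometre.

3633 km

BM9→V-40: c = 0.085538 rad, d = 545.56 km
V-40→FC-07: c = 0.243145 rad, d = 1550.78 km
FC-07→V-59: c = 0.240990 rad, d = 1537.03 km
Total = 545.56 + 1550.78 + 1537.03 = 3633.37 km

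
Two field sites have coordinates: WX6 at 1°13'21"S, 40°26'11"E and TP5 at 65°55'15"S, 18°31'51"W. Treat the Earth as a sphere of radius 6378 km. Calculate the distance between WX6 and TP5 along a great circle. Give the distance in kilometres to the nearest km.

8540 km

WX6: φ = -1.22250°, λ = +40.43639°
TP5: φ = -65.92083°, λ = -18.53083°
Δφ = -64.6983°,  Δλ = -58.9672°
a = sin²(Δφ/2) + cos φ₁ cos φ₂ sin²(Δλ/2) = 0.385117
c = 2·arcsin(√a) = 1.338960 rad = 76.7167°
d = R·c = 6378 × 1.338960 = 8539.9 km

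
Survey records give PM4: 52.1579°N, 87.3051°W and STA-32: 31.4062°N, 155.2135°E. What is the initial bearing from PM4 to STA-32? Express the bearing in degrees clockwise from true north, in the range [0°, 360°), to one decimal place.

309.8°

Δλ = -117.4814°
y = sin Δλ · cos φ₂ = -0.757187
x = cos φ₁ sin φ₂ − sin φ₁ cos φ₂ cos Δλ = 0.630718
θ = atan2(y, x) = -50.2065° → 309.7935° (mod 360°)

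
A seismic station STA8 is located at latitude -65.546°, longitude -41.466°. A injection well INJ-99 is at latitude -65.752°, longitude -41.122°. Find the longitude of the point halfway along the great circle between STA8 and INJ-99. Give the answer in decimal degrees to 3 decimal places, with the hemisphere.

41.295°W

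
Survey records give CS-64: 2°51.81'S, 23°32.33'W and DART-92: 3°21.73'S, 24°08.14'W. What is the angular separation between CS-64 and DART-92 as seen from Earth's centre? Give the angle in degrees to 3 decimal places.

CS-64: φ = -2.86350°, λ = -23.53883°
DART-92: φ = -3.36217°, λ = -24.13567°
Δφ = -0.4987°,  Δλ = -0.5968°
a = sin²(Δφ/2) + cos φ₁ cos φ₂ sin²(Δλ/2) = 0.000046
c = 2·arcsin(√a) = 0.013562 rad = 0.7771°

0.777°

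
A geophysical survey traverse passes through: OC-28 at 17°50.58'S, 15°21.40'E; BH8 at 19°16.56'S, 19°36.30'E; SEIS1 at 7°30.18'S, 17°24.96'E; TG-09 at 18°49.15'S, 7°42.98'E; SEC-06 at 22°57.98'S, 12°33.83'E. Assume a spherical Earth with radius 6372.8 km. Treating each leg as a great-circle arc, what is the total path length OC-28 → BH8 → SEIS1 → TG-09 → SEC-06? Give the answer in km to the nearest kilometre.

4127 km

OC-28: φ = -17.84300°, λ = +15.35667°
BH8: φ = -19.27600°, λ = +19.60500°
SEIS1: φ = -7.50300°, λ = +17.41600°
TG-09: φ = -18.81917°, λ = +7.71633°
SEC-06: φ = -22.96633°, λ = +12.56383°
OC-28→BH8: c = 0.074604 rad, d = 475.44 km
BH8→SEIS1: c = 0.208798 rad, d = 1330.63 km
SEIS1→TG-09: c = 0.257051 rad, d = 1638.14 km
TG-09→SEC-06: c = 0.107156 rad, d = 682.88 km
Total = 475.44 + 1330.63 + 1638.14 + 682.88 = 4127.09 km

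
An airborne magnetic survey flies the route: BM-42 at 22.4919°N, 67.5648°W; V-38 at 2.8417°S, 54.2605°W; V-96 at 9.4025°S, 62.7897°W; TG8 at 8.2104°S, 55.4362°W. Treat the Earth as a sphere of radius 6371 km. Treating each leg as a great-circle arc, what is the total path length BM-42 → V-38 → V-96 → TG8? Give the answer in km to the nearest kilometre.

BM-42→V-38: c = 0.496898 rad, d = 3165.74 km
V-38→V-96: c = 0.187069 rad, d = 1191.82 km
V-96→TG8: c = 0.128521 rad, d = 818.80 km
Total = 3165.74 + 1191.82 + 818.80 = 5176.36 km

5176 km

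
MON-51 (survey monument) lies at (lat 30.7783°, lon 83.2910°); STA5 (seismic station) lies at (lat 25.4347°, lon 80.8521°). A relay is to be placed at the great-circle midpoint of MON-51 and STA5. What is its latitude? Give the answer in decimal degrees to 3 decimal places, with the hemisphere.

Bx = cos φ₂ cos Δλ = 0.902257,  By = cos φ₂ sin Δλ = -0.038429
φₘ = atan2(sin φ₁ + sin φ₂, √((cos φ₁ + Bx)² + By²)) = 28.11189°
λₘ = λ₁ + atan2(By, cos φ₁ + Bx) = 82.04115°

28.112°N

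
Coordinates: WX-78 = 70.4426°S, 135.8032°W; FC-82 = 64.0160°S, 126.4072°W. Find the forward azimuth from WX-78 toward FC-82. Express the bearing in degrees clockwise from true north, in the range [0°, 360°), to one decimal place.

33.9°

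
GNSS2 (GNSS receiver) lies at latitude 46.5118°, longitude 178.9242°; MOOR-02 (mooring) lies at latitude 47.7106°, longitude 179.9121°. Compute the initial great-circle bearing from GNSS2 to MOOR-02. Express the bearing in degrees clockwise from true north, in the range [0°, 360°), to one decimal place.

Δλ = 0.9879°
y = sin Δλ · cos φ₂ = 0.011601
x = cos φ₁ sin φ₂ − sin φ₁ cos φ₂ cos Δλ = 0.020994
θ = atan2(y, x) = 28.9249° → 28.9249° (mod 360°)

28.9°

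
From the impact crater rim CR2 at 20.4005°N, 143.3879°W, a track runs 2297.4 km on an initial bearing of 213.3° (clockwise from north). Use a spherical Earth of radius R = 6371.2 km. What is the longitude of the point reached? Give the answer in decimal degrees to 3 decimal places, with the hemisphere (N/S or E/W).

154.571°W

δ = d/R = 2297.4/6371.2 = 0.360591 rad
φ₂ = arcsin(sin φ₁ cos δ + cos φ₁ sin δ cos θ)
   = arcsin(0.34858·0.93569 + 0.93728·0.35283·-0.83581) = 2.85237°
λ₂ = λ₁ + atan2(sin θ sin δ cos φ₁, cos δ − sin φ₁ sin φ₂) = -154.57133°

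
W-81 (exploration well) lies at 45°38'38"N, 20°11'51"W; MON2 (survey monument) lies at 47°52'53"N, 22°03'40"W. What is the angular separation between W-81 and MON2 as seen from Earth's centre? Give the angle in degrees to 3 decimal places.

W-81: φ = +45.64389°, λ = -20.19750°
MON2: φ = +47.88139°, λ = -22.06111°
Δφ = 2.2375°,  Δλ = -1.8636°
a = sin²(Δφ/2) + cos φ₁ cos φ₂ sin²(Δλ/2) = 0.000505
c = 2·arcsin(√a) = 0.044958 rad = 2.5759°

2.576°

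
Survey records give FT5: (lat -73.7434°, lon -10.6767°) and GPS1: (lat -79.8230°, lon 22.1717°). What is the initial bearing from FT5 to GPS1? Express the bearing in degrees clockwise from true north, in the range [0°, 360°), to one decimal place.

144.2°

Δλ = 32.8484°
y = sin Δλ · cos φ₂ = 0.095840
x = cos φ₁ sin φ₂ − sin φ₁ cos φ₂ cos Δλ = -0.133032
θ = atan2(y, x) = 144.2300° → 144.2300° (mod 360°)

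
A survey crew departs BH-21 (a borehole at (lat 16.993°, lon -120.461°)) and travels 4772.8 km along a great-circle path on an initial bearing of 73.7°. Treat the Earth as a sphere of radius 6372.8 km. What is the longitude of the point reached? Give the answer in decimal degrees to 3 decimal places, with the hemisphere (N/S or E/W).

δ = d/R = 4772.8/6372.8 = 0.748933 rad
φ₂ = arcsin(sin φ₁ cos δ + cos φ₁ sin δ cos θ)
   = arcsin(0.29225·0.73242 + 0.95634·0.68086·0.28067) = 23.37847°
λ₂ = λ₁ + atan2(sin θ sin δ cos φ₁, cos δ − sin φ₁ sin φ₂) = -75.06817°

75.068°W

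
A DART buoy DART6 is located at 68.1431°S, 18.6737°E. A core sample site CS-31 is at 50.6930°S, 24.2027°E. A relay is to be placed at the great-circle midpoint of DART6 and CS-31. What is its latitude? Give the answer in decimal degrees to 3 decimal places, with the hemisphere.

Bx = cos φ₂ cos Δλ = 0.630528,  By = cos φ₂ sin Δλ = 0.061035
φₘ = atan2(sin φ₁ + sin φ₂, √((cos φ₁ + Bx)² + By²)) = -59.44529°
λₘ = λ₁ + atan2(By, cos φ₁ + Bx) = 22.15663°

59.445°S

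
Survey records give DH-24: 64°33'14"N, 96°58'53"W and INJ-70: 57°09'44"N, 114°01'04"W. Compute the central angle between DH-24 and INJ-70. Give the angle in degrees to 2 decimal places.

DH-24: φ = +64.55389°, λ = -96.98139°
INJ-70: φ = +57.16222°, λ = -114.01778°
Δφ = -7.3917°,  Δλ = -17.0364°
a = sin²(Δφ/2) + cos φ₁ cos φ₂ sin²(Δλ/2) = 0.009267
c = 2·arcsin(√a) = 0.192829 rad = 11.0483°

11.05°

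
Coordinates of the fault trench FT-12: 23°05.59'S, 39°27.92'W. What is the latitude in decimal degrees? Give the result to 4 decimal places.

23.0932°S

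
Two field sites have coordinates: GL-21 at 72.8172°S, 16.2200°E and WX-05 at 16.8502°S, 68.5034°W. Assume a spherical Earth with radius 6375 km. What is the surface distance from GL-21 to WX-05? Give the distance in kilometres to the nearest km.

Δφ = 55.9670°,  Δλ = -84.7234°
a = sin²(Δφ/2) + cos φ₁ cos φ₂ sin²(Δλ/2) = 0.348533
c = 2·arcsin(√a) = 1.263026 rad = 72.3661°
d = R·c = 6375 × 1.263026 = 8051.8 km

8052 km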